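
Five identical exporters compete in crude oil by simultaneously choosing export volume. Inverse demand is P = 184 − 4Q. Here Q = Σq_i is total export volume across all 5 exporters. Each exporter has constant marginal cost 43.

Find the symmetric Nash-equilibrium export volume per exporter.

5.875

A representative exporter's profit is π_i = q_i(184 − 4Q) − 43q_i, with Q = q_i + Σ_{j≠i} q_j.
First-order condition: 141 − 8q_i − 4Σ_{j≠i} q_j = 0.
With identical exporters, set every q_j = q: then 141 − 8q − 16q = 0, i.e. q = 141/24 = 5.875.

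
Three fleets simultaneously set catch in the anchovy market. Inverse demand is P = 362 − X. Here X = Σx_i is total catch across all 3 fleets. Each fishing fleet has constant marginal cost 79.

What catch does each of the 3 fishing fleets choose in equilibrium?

A representative fishing fleet's profit is π_i = x_i(362 − X) − 79x_i, with X = x_i + Σ_{j≠i} x_j.
First-order condition: 283 − 2x_i − Σ_{j≠i} x_j = 0.
Imposing symmetry (x_j = x for all j) turns Σ_{j≠i} x_j into 2x, so 283 = 4x and x = 70.75.

70.75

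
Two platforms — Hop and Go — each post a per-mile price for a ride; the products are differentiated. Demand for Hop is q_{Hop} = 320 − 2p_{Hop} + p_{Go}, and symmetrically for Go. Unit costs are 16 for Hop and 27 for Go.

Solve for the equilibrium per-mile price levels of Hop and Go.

Hop's profit: π = (p_{Hop} − 16)(320 − 2p_{Hop} + p_{Go}).
∂π/∂p_{Hop} = 352 − 4p_{Hop} + p_{Go} = 0 ⇒ p_{Hop} = 88 + 0.25p_{Go}.
Similarly p_{Go} = 93.5 + 0.25p_{Hop}.
Substituting the second reaction function into the first: p_{Hop} = 88 + 0.25(93.5 + 0.25p_{Hop}), which gives 0.9375p_{Hop} = 111.375 ⇒ p_{Hop} = 118.8.
Then p_{Go} = 93.5 + 0.25·118.8 = 123.2.

118.8, 123.2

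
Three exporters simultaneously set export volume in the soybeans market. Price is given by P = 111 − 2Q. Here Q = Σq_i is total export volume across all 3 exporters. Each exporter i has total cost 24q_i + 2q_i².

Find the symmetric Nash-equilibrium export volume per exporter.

7.25

A representative exporter's profit is π_i = q_i(111 − 2Q) − 24q_i − 2q_i², with Q = q_i + Σ_{j≠i} q_j.
First-order condition: 87 − 8q_i − 2Σ_{j≠i} q_j = 0.
Imposing symmetry (q_j = q for all j) turns Σ_{j≠i} q_j into 2q, so 87 = 12q and q = 7.25.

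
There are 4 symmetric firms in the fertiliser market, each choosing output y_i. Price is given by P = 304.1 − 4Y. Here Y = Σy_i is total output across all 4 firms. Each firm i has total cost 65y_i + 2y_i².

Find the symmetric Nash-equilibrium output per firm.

9.9625

A representative firm's profit is π_i = y_i(304.1 − 4Y) − 65y_i − 2y_i², with Y = y_i + Σ_{j≠i} y_j.
First-order condition: 239.1 − 12y_i − 4Σ_{j≠i} y_j = 0.
In a symmetric equilibrium every firm chooses the same y, so Σ_{j≠i} y_j = 3y. The condition becomes 239.1 − 24y = 0, giving y = 239.1/24 = 9.9625.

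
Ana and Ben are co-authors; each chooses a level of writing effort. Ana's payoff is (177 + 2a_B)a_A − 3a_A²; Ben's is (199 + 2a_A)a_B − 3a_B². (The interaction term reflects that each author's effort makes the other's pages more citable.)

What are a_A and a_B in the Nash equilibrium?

45.625, 48.375

Expanding Ana's payoff: 177a_A + 2a_Ba_A − 3a_A².
∂π/∂a_A = 177 + 2a_B − 6a_A = 0, so a_A = 29.5 + (1/3)a_B.
Likewise for Ben: a_B = 199/6 + (1/3)a_A.
Substituting the second reaction function into the first: a_A = 29.5 + (1/3)(199/6 + (1/3)a_A), which gives (8/9)a_A = 365/9 ⇒ a_A = 45.625.
Then a_B = 199/6 + (1/3)·45.625 = 48.375.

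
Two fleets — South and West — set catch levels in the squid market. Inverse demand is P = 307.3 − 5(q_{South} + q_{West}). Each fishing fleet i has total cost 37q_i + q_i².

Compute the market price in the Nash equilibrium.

148.3

Fishing fleet South's profit: π = q_{South}(307.3 − 5(q_{South} + q_{West})) − 37q_{South} − q_{South}².
∂π/∂q_{South} = 270.3 − 12q_{South} − 5q_{West} = 0, so q_{South} = 22.525 − (5/12)q_{West}.
The game is symmetric, so in equilibrium q_{West} = q_{South}: the reaction function gives (17/12)q_{South} = 22.525, hence q_{South} = 15.9.
Equilibrium price: P = 307.3 − 5·31.8 = 148.3.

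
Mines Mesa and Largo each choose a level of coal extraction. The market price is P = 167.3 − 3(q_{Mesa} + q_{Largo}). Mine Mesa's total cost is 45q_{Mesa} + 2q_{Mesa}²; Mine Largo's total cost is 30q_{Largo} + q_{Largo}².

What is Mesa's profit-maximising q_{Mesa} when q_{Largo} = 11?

Mine Mesa's profit: π = q_{Mesa}(167.3 − 3(q_{Mesa} + q_{Largo})) − 45q_{Mesa} − 2q_{Mesa}².
∂π/∂q_{Mesa} = 122.3 − 10q_{Mesa} − 3q_{Largo} = 0, so q_{Mesa} = 12.23 − 0.3q_{Largo}.
At q_{Largo} = 11: q_{Mesa} = 12.23 − 0.3·11 = 8.93.

8.93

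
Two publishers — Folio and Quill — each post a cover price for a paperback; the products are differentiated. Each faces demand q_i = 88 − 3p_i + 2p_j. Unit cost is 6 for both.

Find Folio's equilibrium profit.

1260.75

Folio's profit: π = (p_{Folio} − 6)(88 − 3p_{Folio} + 2p_{Quill}).
∂π/∂p_{Folio} = 106 − 6p_{Folio} + 2p_{Quill} = 0 ⇒ p_{Folio} = 53/3 + (1/3)p_{Quill}.
By symmetry p_{Quill} = p_{Folio}; substituting into the reaction function, (2/3)p_{Folio} = 53/3 and p_{Folio} = 26.5.
q_{Folio} = 88 − 3·26.5 + 2·26.5 = 61.5.
Profit = (26.5 − 6)·61.5 = 1260.75.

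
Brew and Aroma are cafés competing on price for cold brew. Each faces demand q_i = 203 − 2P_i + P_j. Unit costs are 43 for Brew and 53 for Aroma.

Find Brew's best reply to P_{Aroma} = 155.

Brew's profit: π = (P_{Brew} − 43)(203 − 2P_{Brew} + P_{Aroma}).
∂π/∂P_{Brew} = 289 − 4P_{Brew} + P_{Aroma} = 0 ⇒ P_{Brew} = 72.25 + 0.25P_{Aroma}.
At P_{Aroma} = 155: P_{Brew} = 72.25 + 0.25·155 = 111.

111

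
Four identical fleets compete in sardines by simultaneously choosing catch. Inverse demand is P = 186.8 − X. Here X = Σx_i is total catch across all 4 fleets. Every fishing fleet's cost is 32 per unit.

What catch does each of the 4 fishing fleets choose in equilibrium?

30.96

A representative fishing fleet's profit is π_i = x_i(186.8 − X) − 32x_i, with X = x_i + Σ_{j≠i} x_j.
First-order condition: 154.8 − 2x_i − Σ_{j≠i} x_j = 0.
With identical fishing fleets, set every x_j = x: then 154.8 − 2x − 3x = 0, i.e. x = 154.8/5 = 30.96.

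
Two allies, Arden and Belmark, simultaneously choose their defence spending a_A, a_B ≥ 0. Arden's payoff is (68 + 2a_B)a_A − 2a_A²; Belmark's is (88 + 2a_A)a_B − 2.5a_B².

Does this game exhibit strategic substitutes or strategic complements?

Expanding Arden's payoff: 68a_A + 2a_Ba_A − 2a_A².
∂π/∂a_A = 68 + 2a_B − 4a_A = 0, so a_A = 17 + 0.5a_B.
The best-response slope da_A/da_B = 0.5 > 0: the reaction function is upward-sloping, so the choices are strategic complements.

strategic complements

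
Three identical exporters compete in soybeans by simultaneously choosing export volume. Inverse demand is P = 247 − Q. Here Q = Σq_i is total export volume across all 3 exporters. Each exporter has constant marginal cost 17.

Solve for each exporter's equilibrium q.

A representative exporter's profit is π_i = q_i(247 − Q) − 17q_i, with Q = q_i + Σ_{j≠i} q_j.
First-order condition: 230 − 2q_i − Σ_{j≠i} q_j = 0.
In a symmetric equilibrium every exporter chooses the same q, so Σ_{j≠i} q_j = 2q. The condition becomes 230 − 4q = 0, giving q = 230/4 = 57.5.

57.5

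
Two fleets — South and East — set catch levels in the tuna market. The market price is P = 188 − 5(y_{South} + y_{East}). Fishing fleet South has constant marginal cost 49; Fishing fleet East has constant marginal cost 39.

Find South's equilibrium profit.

Fishing fleet South's profit: π = y_{South}(188 − 5(y_{South} + y_{East})) − 49y_{South}.
∂π/∂y_{South} = 139 − 10y_{South} − 5y_{East} = 0, so y_{South} = 13.9 − 0.5y_{East}.
By the same steps for East: y_{East} = 14.9 − 0.5y_{South}.
Solving the two reaction functions simultaneously: (1 − (−0.5)(−0.5))y_{South} = 13.9 − 0.5·14.9, so 0.75y_{South} = 6.45 and y_{South} = 8.6.
Then y_{East} = 14.9 − 0.5·8.6 = 10.6.
Price P = 188 − 5·19.2 = 92.
South's profit: (92 − 49)·8.6 = 369.8.

369.8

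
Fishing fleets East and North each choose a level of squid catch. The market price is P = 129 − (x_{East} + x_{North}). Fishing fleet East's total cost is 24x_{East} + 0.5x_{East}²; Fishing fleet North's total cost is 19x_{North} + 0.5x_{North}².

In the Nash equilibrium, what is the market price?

75.25

Fishing fleet East's profit: π = x_{East}(129 − (x_{East} + x_{North})) − 24x_{East} − 0.5x_{East}².
∂π/∂x_{East} = 105 − 3x_{East} − x_{North} = 0, so x_{East} = 35 − (1/3)x_{North}.
By the same steps for North: x_{North} = 110/3 − (1/3)x_{East}.
Substituting the second reaction function into the first: x_{East} = 35 − (1/3)(110/3 − (1/3)x_{East}), which gives (8/9)x_{East} = 205/9 ⇒ x_{East} = 25.625.
Then x_{North} = 110/3 − (1/3)·25.625 = 28.125.
Equilibrium price: P = 129 − 53.75 = 75.25.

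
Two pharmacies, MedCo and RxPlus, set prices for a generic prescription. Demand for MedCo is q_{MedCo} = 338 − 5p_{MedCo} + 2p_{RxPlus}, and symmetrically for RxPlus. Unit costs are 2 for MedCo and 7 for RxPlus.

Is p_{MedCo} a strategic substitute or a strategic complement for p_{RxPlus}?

MedCo's profit: π = (p_{MedCo} − 2)(338 − 5p_{MedCo} + 2p_{RxPlus}).
∂π/∂p_{MedCo} = 348 − 10p_{MedCo} + 2p_{RxPlus} = 0 ⇒ p_{MedCo} = 34.8 + 0.2p_{RxPlus}.
The best-response slope dp_{MedCo}/dp_{RxPlus} = 0.2 > 0: the reaction function is upward-sloping, so the choices are strategic complements.

strategic complements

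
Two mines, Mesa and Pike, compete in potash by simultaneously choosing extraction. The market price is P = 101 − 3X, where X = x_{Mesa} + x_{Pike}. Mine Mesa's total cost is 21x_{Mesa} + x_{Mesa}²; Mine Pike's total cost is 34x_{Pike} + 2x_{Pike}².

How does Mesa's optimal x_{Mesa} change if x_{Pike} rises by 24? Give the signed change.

Mine Mesa's profit: π = x_{Mesa}(101 − 3(x_{Mesa} + x_{Pike})) − 21x_{Mesa} − x_{Mesa}².
∂π/∂x_{Mesa} = 80 − 8x_{Mesa} − 3x_{Pike} = 0, so x_{Mesa} = 10 − 0.375x_{Pike}.
The reaction-function slope is −0.375, so a 24-unit rise in x_{Pike} moves x_{Mesa} by −0.375 × 24 = −9. Mesa's best response falls — the actions are strategic substitutes.

-9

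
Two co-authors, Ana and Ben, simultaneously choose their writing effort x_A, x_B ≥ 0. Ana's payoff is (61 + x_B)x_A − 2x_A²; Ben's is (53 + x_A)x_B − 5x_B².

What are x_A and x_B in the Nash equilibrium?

Expanding Ana's payoff: 61x_A + x_Bx_A − 2x_A².
∂π/∂x_A = 61 + x_B − 4x_A = 0, so x_A = 15.25 + 0.25x_B.
Likewise for Ben: x_B = 5.3 + 0.1x_A.
Substituting the second reaction function into the first: x_A = 15.25 + 0.25(5.3 + 0.1x_A), which gives 0.975x_A = 16.575 ⇒ x_A = 17.
Then x_B = 5.3 + 0.1·17 = 7.

17, 7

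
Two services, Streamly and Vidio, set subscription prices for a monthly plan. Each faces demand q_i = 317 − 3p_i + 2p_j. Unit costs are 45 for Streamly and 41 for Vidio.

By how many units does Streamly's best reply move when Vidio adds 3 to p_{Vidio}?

Streamly's profit: π = (p_{Streamly} − 45)(317 − 3p_{Streamly} + 2p_{Vidio}).
∂π/∂p_{Streamly} = 452 − 6p_{Streamly} + 2p_{Vidio} = 0 ⇒ p_{Streamly} = 226/3 + (1/3)p_{Vidio}.
The reaction-function slope is 1/3, so a 3-unit rise in p_{Vidio} moves p_{Streamly} by 1/3 × 3 = 1. Streamly's best response rises — the actions are strategic complements.

1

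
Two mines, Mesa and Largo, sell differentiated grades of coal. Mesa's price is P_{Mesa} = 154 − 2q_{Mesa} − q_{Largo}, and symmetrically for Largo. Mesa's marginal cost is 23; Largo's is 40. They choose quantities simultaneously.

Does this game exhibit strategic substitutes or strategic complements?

strategic substitutes

Mine Mesa's profit: π = q_{Mesa}(154 − 2q_{Mesa} − q_{Largo}) − 23q_{Mesa}.
∂π/∂q_{Mesa} = 131 − 4q_{Mesa} − q_{Largo} = 0 ⇒ q_{Mesa} = 32.75 − 0.25q_{Largo}.
The best-response slope dq_{Mesa}/dq_{Largo} = −0.25 < 0: the reaction function is downward-sloping, so the choices are strategic substitutes.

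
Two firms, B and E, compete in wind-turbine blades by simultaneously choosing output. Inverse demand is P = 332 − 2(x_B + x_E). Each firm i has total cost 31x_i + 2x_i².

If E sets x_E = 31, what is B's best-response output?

Firm B's profit: π = x_B(332 − 2(x_B + x_E)) − 31x_B − 2x_B².
∂π/∂x_B = 301 − 8x_B − 2x_E = 0, so x_B = 37.625 − 0.25x_E.
At x_E = 31: x_B = 37.625 − 0.25·31 = 29.875.

29.875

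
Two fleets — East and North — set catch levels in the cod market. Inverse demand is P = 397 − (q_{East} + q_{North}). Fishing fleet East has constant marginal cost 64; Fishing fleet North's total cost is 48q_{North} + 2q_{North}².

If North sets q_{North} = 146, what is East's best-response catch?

93.5

Fishing fleet East's profit: π = q_{East}(397 − (q_{East} + q_{North})) − 64q_{East}.
∂π/∂q_{East} = 333 − 2q_{East} − q_{North} = 0, so q_{East} = 166.5 − 0.5q_{North}.
At q_{North} = 146: q_{East} = 166.5 − 0.5·146 = 93.5.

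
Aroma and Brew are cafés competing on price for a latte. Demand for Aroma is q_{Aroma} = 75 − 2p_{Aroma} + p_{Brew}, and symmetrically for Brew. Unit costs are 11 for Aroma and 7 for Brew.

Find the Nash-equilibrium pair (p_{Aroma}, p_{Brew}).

31.8, 30.2

Aroma's profit: π = (p_{Aroma} − 11)(75 − 2p_{Aroma} + p_{Brew}).
∂π/∂p_{Aroma} = 97 − 4p_{Aroma} + p_{Brew} = 0 ⇒ p_{Aroma} = 24.25 + 0.25p_{Brew}.
Similarly p_{Brew} = 22.25 + 0.25p_{Aroma}.
Solving the two reaction functions simultaneously: (1 − (0.25)(0.25))p_{Aroma} = 24.25 + 0.25·22.25, so 0.9375p_{Aroma} = 29.8125 and p_{Aroma} = 31.8.
Then p_{Brew} = 22.25 + 0.25·31.8 = 30.2.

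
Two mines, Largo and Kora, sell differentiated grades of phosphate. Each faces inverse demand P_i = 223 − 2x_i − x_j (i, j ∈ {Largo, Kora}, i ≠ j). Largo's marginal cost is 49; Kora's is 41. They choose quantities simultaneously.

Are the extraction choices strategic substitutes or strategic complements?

strategic substitutes

Mine Largo's profit: π = x_{Largo}(223 − 2x_{Largo} − x_{Kora}) − 49x_{Largo}.
∂π/∂x_{Largo} = 174 − 4x_{Largo} − x_{Kora} = 0 ⇒ x_{Largo} = 43.5 − 0.25x_{Kora}.
The best-response slope dx_{Largo}/dx_{Kora} = −0.25 < 0: the reaction function is downward-sloping, so the choices are strategic substitutes.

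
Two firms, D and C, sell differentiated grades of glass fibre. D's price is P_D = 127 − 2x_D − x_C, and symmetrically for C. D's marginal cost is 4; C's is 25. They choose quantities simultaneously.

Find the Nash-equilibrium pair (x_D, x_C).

Firm D's profit: π = x_D(127 − 2x_D − x_C) − 4x_D.
∂π/∂x_D = 123 − 4x_D − x_C = 0 ⇒ x_D = 30.75 − 0.25x_C.
Similarly x_C = 25.5 − 0.25x_D.
Substituting the second reaction function into the first: x_D = 30.75 − 0.25(25.5 − 0.25x_D), which gives 0.9375x_D = 24.375 ⇒ x_D = 26.
Then x_C = 25.5 − 0.25·26 = 19.

26, 19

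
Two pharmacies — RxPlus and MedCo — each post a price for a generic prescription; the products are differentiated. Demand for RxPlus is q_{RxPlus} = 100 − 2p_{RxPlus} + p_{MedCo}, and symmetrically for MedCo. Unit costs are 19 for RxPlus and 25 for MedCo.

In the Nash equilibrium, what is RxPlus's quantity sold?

55.6

RxPlus's profit: π = (p_{RxPlus} − 19)(100 − 2p_{RxPlus} + p_{MedCo}).
∂π/∂p_{RxPlus} = 138 − 4p_{RxPlus} + p_{MedCo} = 0 ⇒ p_{RxPlus} = 34.5 + 0.25p_{MedCo}.
Similarly p_{MedCo} = 37.5 + 0.25p_{RxPlus}.
Plugging p_{MedCo} into RxPlus's best response: p_{RxPlus} = 34.5 + 0.25(37.5 + 0.25p_{RxPlus}) ⇒ 0.9375p_{RxPlus} = 43.875, so p_{RxPlus} = 46.8.
Then p_{MedCo} = 37.5 + 0.25·46.8 = 49.2.
q_{RxPlus} = 100 − 2·46.8 + 49.2 = 55.6.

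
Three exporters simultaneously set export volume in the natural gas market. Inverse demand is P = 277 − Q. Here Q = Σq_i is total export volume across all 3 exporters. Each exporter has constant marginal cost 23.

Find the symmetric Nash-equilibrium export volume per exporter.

A representative exporter's profit is π_i = q_i(277 − Q) − 23q_i, with Q = q_i + Σ_{j≠i} q_j.
First-order condition: 254 − 2q_i − Σ_{j≠i} q_j = 0.
With identical exporters, set every q_j = q: then 254 − 2q − 2q = 0, i.e. q = 254/4 = 63.5.

63.5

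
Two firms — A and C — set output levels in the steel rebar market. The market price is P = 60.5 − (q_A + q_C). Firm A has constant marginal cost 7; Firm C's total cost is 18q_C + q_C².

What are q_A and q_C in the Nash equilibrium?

Firm A's profit: π = q_A(60.5 − (q_A + q_C)) − 7q_A.
∂π/∂q_A = 53.5 − 2q_A − q_C = 0, so q_A = 26.75 − 0.5q_C.
For C: ∂π/∂q_C = 42.5 − 4q_C − q_A = 0 ⇒ q_C = 10.625 − 0.25q_A.
Substituting the second reaction function into the first: q_A = 26.75 − 0.5(10.625 − 0.25q_A), which gives 0.875q_A = 21.4375 ⇒ q_A = 24.5.
Then q_C = 10.625 − 0.25·24.5 = 4.5.

24.5, 4.5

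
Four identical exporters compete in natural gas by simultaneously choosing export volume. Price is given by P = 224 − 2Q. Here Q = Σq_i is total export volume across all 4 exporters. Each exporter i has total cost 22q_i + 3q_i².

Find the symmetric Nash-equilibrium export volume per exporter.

12.625

A representative exporter's profit is π_i = q_i(224 − 2Q) − 22q_i − 3q_i², with Q = q_i + Σ_{j≠i} q_j.
First-order condition: 202 − 10q_i − 2Σ_{j≠i} q_j = 0.
Imposing symmetry (q_j = q for all j) turns Σ_{j≠i} q_j into 3q, so 202 = 16q and q = 12.625.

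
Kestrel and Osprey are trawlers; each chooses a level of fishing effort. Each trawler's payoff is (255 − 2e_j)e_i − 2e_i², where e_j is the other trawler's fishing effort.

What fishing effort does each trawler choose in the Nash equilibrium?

42.5

Kestrel's payoff is (255 − 2e_O)e_K − 2e_K².
∂π/∂e_K = 255 − 2e_O − 4e_K = 0, so e_K = 63.75 − 0.5e_O.
The game is symmetric, so in equilibrium e_O = e_K: the reaction function gives 1.5e_K = 63.75, hence e_K = 42.5.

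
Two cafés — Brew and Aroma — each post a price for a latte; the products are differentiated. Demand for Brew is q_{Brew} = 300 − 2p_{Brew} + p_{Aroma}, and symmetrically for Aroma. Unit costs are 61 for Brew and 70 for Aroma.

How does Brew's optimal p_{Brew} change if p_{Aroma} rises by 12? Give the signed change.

3

Brew's profit: π = (p_{Brew} − 61)(300 − 2p_{Brew} + p_{Aroma}).
∂π/∂p_{Brew} = 422 − 4p_{Brew} + p_{Aroma} = 0 ⇒ p_{Brew} = 105.5 + 0.25p_{Aroma}.
The reaction-function slope is 0.25, so a 12-unit rise in p_{Aroma} moves p_{Brew} by 0.25 × 12 = 3. Brew's best response rises — the actions are strategic complements.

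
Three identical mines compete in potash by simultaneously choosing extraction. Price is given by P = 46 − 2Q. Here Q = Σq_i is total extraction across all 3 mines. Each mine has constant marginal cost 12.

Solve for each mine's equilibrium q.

4.25

A representative mine's profit is π_i = q_i(46 − 2Q) − 12q_i, with Q = q_i + Σ_{j≠i} q_j.
First-order condition: 34 − 4q_i − 2Σ_{j≠i} q_j = 0.
With identical mines, set every q_j = q: then 34 − 4q − 4q = 0, i.e. q = 34/8 = 4.25.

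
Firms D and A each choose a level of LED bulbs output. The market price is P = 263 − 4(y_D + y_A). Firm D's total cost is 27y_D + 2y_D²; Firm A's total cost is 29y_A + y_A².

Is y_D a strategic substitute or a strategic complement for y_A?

Firm D's profit: π = y_D(263 − 4(y_D + y_A)) − 27y_D − 2y_D².
∂π/∂y_D = 236 − 12y_D − 4y_A = 0, so y_D = 59/3 − (1/3)y_A.
The best-response slope dy_D/dy_A = −1/3 < 0: the reaction function is downward-sloping, so the choices are strategic substitutes.

strategic substitutes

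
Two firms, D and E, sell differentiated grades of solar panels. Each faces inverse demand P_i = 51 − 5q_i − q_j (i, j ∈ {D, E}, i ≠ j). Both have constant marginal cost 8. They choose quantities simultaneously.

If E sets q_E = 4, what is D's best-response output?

Firm D's profit: π = q_D(51 − 5q_D − q_E) − 8q_D.
∂π/∂q_D = 43 − 10q_D − q_E = 0 ⇒ q_D = 4.3 − 0.1q_E.
At q_E = 4: q_D = 4.3 − 0.1·4 = 3.9.

3.9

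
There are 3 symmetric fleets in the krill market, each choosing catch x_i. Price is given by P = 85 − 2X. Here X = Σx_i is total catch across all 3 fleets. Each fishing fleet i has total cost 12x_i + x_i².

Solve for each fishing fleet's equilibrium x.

A representative fishing fleet's profit is π_i = x_i(85 − 2X) − 12x_i − x_i², with X = x_i + Σ_{j≠i} x_j.
First-order condition: 73 − 6x_i − 2Σ_{j≠i} x_j = 0.
In a symmetric equilibrium every fishing fleet chooses the same x, so Σ_{j≠i} x_j = 2x. The condition becomes 73 − 10x = 0, giving x = 73/10 = 7.3.

7.3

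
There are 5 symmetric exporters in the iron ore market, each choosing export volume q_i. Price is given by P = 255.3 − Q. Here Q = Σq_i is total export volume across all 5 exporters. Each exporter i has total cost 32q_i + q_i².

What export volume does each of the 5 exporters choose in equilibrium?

A representative exporter's profit is π_i = q_i(255.3 − Q) − 32q_i − q_i², with Q = q_i + Σ_{j≠i} q_j.
First-order condition: 223.3 − 4q_i − Σ_{j≠i} q_j = 0.
Imposing symmetry (q_j = q for all j) turns Σ_{j≠i} q_j into 4q, so 223.3 = 8q and q = 27.9125.

27.9125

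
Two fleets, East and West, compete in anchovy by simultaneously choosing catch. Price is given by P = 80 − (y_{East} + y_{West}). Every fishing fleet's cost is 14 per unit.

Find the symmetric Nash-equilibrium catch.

22

Fishing fleet East's profit: π = y_{East}(80 − (y_{East} + y_{West})) − 14y_{East}.
∂π/∂y_{East} = 66 − 2y_{East} − y_{West} = 0, so y_{East} = 33 − 0.5y_{West}.
Setting y_{East} = y_{West} in the reaction function: y_{East} = 33 − 0.5y_{East}, so y_{East} = 33 / 1.5 = 22.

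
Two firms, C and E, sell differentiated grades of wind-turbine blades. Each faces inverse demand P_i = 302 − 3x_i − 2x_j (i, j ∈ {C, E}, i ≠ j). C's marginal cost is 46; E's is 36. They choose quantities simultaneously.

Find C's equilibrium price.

140.125

Firm C's profit: π = x_C(302 − 3x_C − 2x_E) − 46x_C.
∂π/∂x_C = 256 − 6x_C − 2x_E = 0 ⇒ x_C = 128/3 − (1/3)x_E.
Similarly x_E = 133/3 − (1/3)x_C.
Substituting the second reaction function into the first: x_C = 128/3 − (1/3)(133/3 − (1/3)x_C), which gives (8/9)x_C = 251/9 ⇒ x_C = 31.375.
Then x_E = 133/3 − (1/3)·31.375 = 33.875.
P_C = 302 − 3·31.375 − 2·33.875 = 140.125.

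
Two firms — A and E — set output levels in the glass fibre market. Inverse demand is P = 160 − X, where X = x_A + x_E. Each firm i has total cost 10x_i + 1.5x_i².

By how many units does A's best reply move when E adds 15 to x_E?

-3

Firm A's profit: π = x_A(160 − (x_A + x_E)) − 10x_A − 1.5x_A².
∂π/∂x_A = 150 − 5x_A − x_E = 0, so x_A = 30 − 0.2x_E.
The reaction-function slope is −0.2, so a 15-unit rise in x_E moves x_A by −0.2 × 15 = −3. A's best response falls — the actions are strategic substitutes.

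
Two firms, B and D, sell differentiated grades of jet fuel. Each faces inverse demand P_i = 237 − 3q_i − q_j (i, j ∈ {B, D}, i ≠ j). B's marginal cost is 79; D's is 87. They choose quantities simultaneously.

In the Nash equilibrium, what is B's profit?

1559.52

Firm B's profit: π = q_B(237 − 3q_B − q_D) − 79q_B.
∂π/∂q_B = 158 − 6q_B − q_D = 0 ⇒ q_B = 79/3 − (1/6)q_D.
Similarly q_D = 25 − (1/6)q_B.
Plugging q_D into B's best response: q_B = 79/3 − (1/6)(25 − (1/6)q_B) ⇒ (35/36)q_B = 133/6, so q_B = 22.8.
Then q_D = 25 − (1/6)·22.8 = 21.2.
P_B = 237 − 3·22.8 − 21.2 = 147.4.
Profit = (147.4 − 79)·22.8 = 1559.52.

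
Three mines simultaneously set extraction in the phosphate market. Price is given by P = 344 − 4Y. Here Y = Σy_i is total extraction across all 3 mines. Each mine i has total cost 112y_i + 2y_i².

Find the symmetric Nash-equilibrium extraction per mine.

11.6

A representative mine's profit is π_i = y_i(344 − 4Y) − 112y_i − 2y_i², with Y = y_i + Σ_{j≠i} y_j.
First-order condition: 232 − 12y_i − 4Σ_{j≠i} y_j = 0.
With identical mines, set every y_j = y: then 232 − 12y − 8y = 0, i.e. y = 232/20 = 11.6.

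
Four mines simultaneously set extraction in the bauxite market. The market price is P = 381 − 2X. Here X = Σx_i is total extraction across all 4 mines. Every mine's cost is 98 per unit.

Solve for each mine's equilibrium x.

28.3

A representative mine's profit is π_i = x_i(381 − 2X) − 98x_i, with X = x_i + Σ_{j≠i} x_j.
First-order condition: 283 − 4x_i − 2Σ_{j≠i} x_j = 0.
In a symmetric equilibrium every mine chooses the same x, so Σ_{j≠i} x_j = 3x. The condition becomes 283 − 10x = 0, giving x = 283/10 = 28.3.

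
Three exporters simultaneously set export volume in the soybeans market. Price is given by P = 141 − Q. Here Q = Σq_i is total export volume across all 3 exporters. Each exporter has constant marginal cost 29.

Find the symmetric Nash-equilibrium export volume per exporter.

A representative exporter's profit is π_i = q_i(141 − Q) − 29q_i, with Q = q_i + Σ_{j≠i} q_j.
First-order condition: 112 − 2q_i − Σ_{j≠i} q_j = 0.
With identical exporters, set every q_j = q: then 112 − 2q − 2q = 0, i.e. q = 112/4 = 28.

28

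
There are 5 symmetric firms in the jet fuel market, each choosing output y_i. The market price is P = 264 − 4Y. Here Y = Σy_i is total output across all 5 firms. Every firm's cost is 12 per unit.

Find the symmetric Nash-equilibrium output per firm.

10.5

A representative firm's profit is π_i = y_i(264 − 4Y) − 12y_i, with Y = y_i + Σ_{j≠i} y_j.
First-order condition: 252 − 8y_i − 4Σ_{j≠i} y_j = 0.
With identical firms, set every y_j = y: then 252 − 8y − 16y = 0, i.e. y = 252/24 = 10.5.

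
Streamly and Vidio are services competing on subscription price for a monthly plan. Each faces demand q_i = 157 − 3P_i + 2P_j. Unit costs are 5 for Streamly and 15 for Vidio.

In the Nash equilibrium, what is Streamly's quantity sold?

Streamly's profit: π = (P_{Streamly} − 5)(157 − 3P_{Streamly} + 2P_{Vidio}).
∂π/∂P_{Streamly} = 172 − 6P_{Streamly} + 2P_{Vidio} = 0 ⇒ P_{Streamly} = 86/3 + (1/3)P_{Vidio}.
Similarly P_{Vidio} = 101/3 + (1/3)P_{Streamly}.
Plugging P_{Vidio} into Streamly's best response: P_{Streamly} = 86/3 + (1/3)(101/3 + (1/3)P_{Streamly}) ⇒ (8/9)P_{Streamly} = 359/9, so P_{Streamly} = 44.875.
Then P_{Vidio} = 101/3 + (1/3)·44.875 = 48.625.
q_{Streamly} = 157 − 3·44.875 + 2·48.625 = 119.625.

119.625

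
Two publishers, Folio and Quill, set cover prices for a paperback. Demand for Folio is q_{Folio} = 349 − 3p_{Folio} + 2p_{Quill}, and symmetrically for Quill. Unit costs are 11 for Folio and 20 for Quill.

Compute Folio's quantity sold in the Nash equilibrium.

Folio's profit: π = (p_{Folio} − 11)(349 − 3p_{Folio} + 2p_{Quill}).
∂π/∂p_{Folio} = 382 − 6p_{Folio} + 2p_{Quill} = 0 ⇒ p_{Folio} = 191/3 + (1/3)p_{Quill}.
Similarly p_{Quill} = 409/6 + (1/3)p_{Folio}.
Plugging p_{Quill} into Folio's best response: p_{Folio} = 191/3 + (1/3)(409/6 + (1/3)p_{Folio}) ⇒ (8/9)p_{Folio} = 1555/18, so p_{Folio} = 97.1875.
Then p_{Quill} = 409/6 + (1/3)·97.1875 = 100.5625.
q_{Folio} = 349 − 3·97.1875 + 2·100.5625 = 258.5625.

258.5625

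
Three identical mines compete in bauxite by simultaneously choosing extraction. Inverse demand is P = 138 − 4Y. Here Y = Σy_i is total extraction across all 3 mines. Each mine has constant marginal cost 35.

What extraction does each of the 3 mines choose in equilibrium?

A representative mine's profit is π_i = y_i(138 − 4Y) − 35y_i, with Y = y_i + Σ_{j≠i} y_j.
First-order condition: 103 − 8y_i − 4Σ_{j≠i} y_j = 0.
With identical mines, set every y_j = y: then 103 − 8y − 8y = 0, i.e. y = 103/16 = 6.4375.

6.4375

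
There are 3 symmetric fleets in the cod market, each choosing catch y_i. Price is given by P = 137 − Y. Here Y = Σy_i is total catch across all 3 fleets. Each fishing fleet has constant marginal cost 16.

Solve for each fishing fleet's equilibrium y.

30.25

A representative fishing fleet's profit is π_i = y_i(137 − Y) − 16y_i, with Y = y_i + Σ_{j≠i} y_j.
First-order condition: 121 − 2y_i − Σ_{j≠i} y_j = 0.
In a symmetric equilibrium every fishing fleet chooses the same y, so Σ_{j≠i} y_j = 2y. The condition becomes 121 − 4y = 0, giving y = 121/4 = 30.25.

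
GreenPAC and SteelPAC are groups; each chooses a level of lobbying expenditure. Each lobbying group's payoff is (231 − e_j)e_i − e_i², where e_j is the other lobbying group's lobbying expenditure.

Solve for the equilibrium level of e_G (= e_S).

GreenPAC's payoff is (231 − e_S)e_G − e_G².
∂π/∂e_G = 231 − e_S − 2e_G = 0, so e_G = 115.5 − 0.5e_S.
Setting e_G = e_S in the reaction function: e_G = 115.5 − 0.5e_G, so e_G = 115.5 / 1.5 = 77.

77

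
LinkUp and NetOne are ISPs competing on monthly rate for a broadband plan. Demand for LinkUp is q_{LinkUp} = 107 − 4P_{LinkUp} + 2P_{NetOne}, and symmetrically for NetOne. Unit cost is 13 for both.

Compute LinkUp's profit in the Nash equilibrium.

LinkUp's profit: π = (P_{LinkUp} − 13)(107 − 4P_{LinkUp} + 2P_{NetOne}).
∂π/∂P_{LinkUp} = 159 − 8P_{LinkUp} + 2P_{NetOne} = 0 ⇒ P_{LinkUp} = 19.875 + 0.25P_{NetOne}.
By symmetry P_{NetOne} = P_{LinkUp}; substituting into the reaction function, 0.75P_{LinkUp} = 19.875 and P_{LinkUp} = 26.5.
q_{LinkUp} = 107 − 4·26.5 + 2·26.5 = 54.
Profit = (26.5 − 13)·54 = 729.

729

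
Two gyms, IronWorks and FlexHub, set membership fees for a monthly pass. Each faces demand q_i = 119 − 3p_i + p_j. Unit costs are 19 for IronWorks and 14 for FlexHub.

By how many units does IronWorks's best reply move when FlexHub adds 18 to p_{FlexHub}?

IronWorks's profit: π = (p_{IronWorks} − 19)(119 − 3p_{IronWorks} + p_{FlexHub}).
∂π/∂p_{IronWorks} = 176 − 6p_{IronWorks} + p_{FlexHub} = 0 ⇒ p_{IronWorks} = 88/3 + (1/6)p_{FlexHub}.
The reaction-function slope is 1/6, so an 18-unit rise in p_{FlexHub} moves p_{IronWorks} by 1/6 × 18 = 3. IronWorks's best response rises — the actions are strategic complements.

3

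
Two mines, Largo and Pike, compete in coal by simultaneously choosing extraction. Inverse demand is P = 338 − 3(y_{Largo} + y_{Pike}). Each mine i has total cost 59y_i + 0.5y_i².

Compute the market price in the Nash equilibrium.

170.6

Mine Largo's profit: π = y_{Largo}(338 − 3(y_{Largo} + y_{Pike})) − 59y_{Largo} − 0.5y_{Largo}².
∂π/∂y_{Largo} = 279 − 7y_{Largo} − 3y_{Pike} = 0, so y_{Largo} = 279/7 − (3/7)y_{Pike}.
The game is symmetric, so in equilibrium y_{Pike} = y_{Largo}: the reaction function gives (10/7)y_{Largo} = 279/7, hence y_{Largo} = 27.9.
Equilibrium price: P = 338 − 3·55.8 = 170.6.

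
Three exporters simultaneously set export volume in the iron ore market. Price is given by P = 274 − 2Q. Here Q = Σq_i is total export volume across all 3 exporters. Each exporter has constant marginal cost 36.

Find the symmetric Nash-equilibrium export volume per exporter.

29.75

A representative exporter's profit is π_i = q_i(274 − 2Q) − 36q_i, with Q = q_i + Σ_{j≠i} q_j.
First-order condition: 238 − 4q_i − 2Σ_{j≠i} q_j = 0.
In a symmetric equilibrium every exporter chooses the same q, so Σ_{j≠i} q_j = 2q. The condition becomes 238 − 8q = 0, giving q = 238/8 = 29.75.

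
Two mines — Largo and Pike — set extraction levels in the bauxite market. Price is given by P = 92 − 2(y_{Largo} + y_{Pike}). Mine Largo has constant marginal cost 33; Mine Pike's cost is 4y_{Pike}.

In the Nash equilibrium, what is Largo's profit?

Mine Largo's profit: π = y_{Largo}(92 − 2(y_{Largo} + y_{Pike})) − 33y_{Largo}.
∂π/∂y_{Largo} = 59 − 4y_{Largo} − 2y_{Pike} = 0, so y_{Largo} = 14.75 − 0.5y_{Pike}.
By the same steps for Pike: y_{Pike} = 22 − 0.5y_{Largo}.
Substituting the second reaction function into the first: y_{Largo} = 14.75 − 0.5(22 − 0.5y_{Largo}), which gives 0.75y_{Largo} = 3.75 ⇒ y_{Largo} = 5.
Then y_{Pike} = 22 − 0.5·5 = 19.5.
Price P = 92 − 2·24.5 = 43.
Largo's profit: (43 − 33)·5 = 50.

50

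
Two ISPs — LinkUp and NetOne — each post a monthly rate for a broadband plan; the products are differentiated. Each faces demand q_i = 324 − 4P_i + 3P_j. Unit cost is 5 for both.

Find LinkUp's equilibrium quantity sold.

255.2

LinkUp's profit: π = (P_{LinkUp} − 5)(324 − 4P_{LinkUp} + 3P_{NetOne}).
∂π/∂P_{LinkUp} = 344 − 8P_{LinkUp} + 3P_{NetOne} = 0 ⇒ P_{LinkUp} = 43 + 0.375P_{NetOne}.
The game is symmetric, so in equilibrium P_{NetOne} = P_{LinkUp}: the reaction function gives 0.625P_{LinkUp} = 43, hence P_{LinkUp} = 68.8.
q_{LinkUp} = 324 − 4·68.8 + 3·68.8 = 255.2.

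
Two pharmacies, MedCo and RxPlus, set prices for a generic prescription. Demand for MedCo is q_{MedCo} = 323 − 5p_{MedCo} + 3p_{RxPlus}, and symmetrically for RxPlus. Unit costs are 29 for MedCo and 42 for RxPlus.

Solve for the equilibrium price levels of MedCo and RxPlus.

MedCo's profit: π = (p_{MedCo} − 29)(323 − 5p_{MedCo} + 3p_{RxPlus}).
∂π/∂p_{MedCo} = 468 − 10p_{MedCo} + 3p_{RxPlus} = 0 ⇒ p_{MedCo} = 46.8 + 0.3p_{RxPlus}.
Similarly p_{RxPlus} = 53.3 + 0.3p_{MedCo}.
Solving the two reaction functions simultaneously: (1 − (0.3)(0.3))p_{MedCo} = 46.8 + 0.3·53.3, so 0.91p_{MedCo} = 62.79 and p_{MedCo} = 69.
Then p_{RxPlus} = 53.3 + 0.3·69 = 74.

69, 74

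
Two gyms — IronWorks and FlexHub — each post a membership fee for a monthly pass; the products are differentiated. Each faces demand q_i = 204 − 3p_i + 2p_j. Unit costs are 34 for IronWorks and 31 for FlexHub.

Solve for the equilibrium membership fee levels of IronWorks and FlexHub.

IronWorks's profit: π = (p_{IronWorks} − 34)(204 − 3p_{IronWorks} + 2p_{FlexHub}).
∂π/∂p_{IronWorks} = 306 − 6p_{IronWorks} + 2p_{FlexHub} = 0 ⇒ p_{IronWorks} = 51 + (1/3)p_{FlexHub}.
Similarly p_{FlexHub} = 49.5 + (1/3)p_{IronWorks}.
Solving the two reaction functions simultaneously: (1 − (1/3)(1/3))p_{IronWorks} = 51 + (1/3)·49.5, so (8/9)p_{IronWorks} = 67.5 and p_{IronWorks} = 75.9375.
Then p_{FlexHub} = 49.5 + (1/3)·75.9375 = 74.8125.

75.9375, 74.8125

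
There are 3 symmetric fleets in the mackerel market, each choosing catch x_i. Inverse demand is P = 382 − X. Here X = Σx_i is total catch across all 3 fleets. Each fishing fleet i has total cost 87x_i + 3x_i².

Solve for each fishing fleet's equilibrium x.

29.5

A representative fishing fleet's profit is π_i = x_i(382 − X) − 87x_i − 3x_i², with X = x_i + Σ_{j≠i} x_j.
First-order condition: 295 − 8x_i − Σ_{j≠i} x_j = 0.
Imposing symmetry (x_j = x for all j) turns Σ_{j≠i} x_j into 2x, so 295 = 10x and x = 29.5.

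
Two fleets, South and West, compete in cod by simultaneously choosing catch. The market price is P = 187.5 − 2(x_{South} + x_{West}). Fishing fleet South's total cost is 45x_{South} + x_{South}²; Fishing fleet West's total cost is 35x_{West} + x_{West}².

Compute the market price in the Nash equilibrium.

113.75

Fishing fleet South's profit: π = x_{South}(187.5 − 2(x_{South} + x_{West})) − 45x_{South} − x_{South}².
∂π/∂x_{South} = 142.5 − 6x_{South} − 2x_{West} = 0, so x_{South} = 23.75 − (1/3)x_{West}.
By the same steps for West: x_{West} = 305/12 − (1/3)x_{South}.
Plugging x_{West} into South's best response: x_{South} = 23.75 − (1/3)(305/12 − (1/3)x_{South}) ⇒ (8/9)x_{South} = 275/18, so x_{South} = 17.1875.
Then x_{West} = 305/12 − (1/3)·17.1875 = 19.6875.
Equilibrium price: P = 187.5 − 2·36.875 = 113.75.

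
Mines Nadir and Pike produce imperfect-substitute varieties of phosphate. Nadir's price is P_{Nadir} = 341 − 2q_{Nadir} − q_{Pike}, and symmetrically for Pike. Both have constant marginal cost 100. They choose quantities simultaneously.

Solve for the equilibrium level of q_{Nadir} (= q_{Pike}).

Mine Nadir's profit: π = q_{Nadir}(341 − 2q_{Nadir} − q_{Pike}) − 100q_{Nadir}.
∂π/∂q_{Nadir} = 241 − 4q_{Nadir} − q_{Pike} = 0 ⇒ q_{Nadir} = 60.25 − 0.25q_{Pike}.
By symmetry q_{Pike} = q_{Nadir}; substituting into the reaction function, 1.25q_{Nadir} = 60.25 and q_{Nadir} = 48.2.

48.2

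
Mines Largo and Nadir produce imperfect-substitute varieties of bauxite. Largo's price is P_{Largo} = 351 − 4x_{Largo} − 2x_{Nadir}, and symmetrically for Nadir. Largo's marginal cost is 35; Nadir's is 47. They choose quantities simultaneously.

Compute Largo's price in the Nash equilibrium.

163

Mine Largo's profit: π = x_{Largo}(351 − 4x_{Largo} − 2x_{Nadir}) − 35x_{Largo}.
∂π/∂x_{Largo} = 316 − 8x_{Largo} − 2x_{Nadir} = 0 ⇒ x_{Largo} = 39.5 − 0.25x_{Nadir}.
Similarly x_{Nadir} = 38 − 0.25x_{Largo}.
Plugging x_{Nadir} into Largo's best response: x_{Largo} = 39.5 − 0.25(38 − 0.25x_{Largo}) ⇒ 0.9375x_{Largo} = 30, so x_{Largo} = 32.
Then x_{Nadir} = 38 − 0.25·32 = 30.
P_{Largo} = 351 − 4·32 − 2·30 = 163.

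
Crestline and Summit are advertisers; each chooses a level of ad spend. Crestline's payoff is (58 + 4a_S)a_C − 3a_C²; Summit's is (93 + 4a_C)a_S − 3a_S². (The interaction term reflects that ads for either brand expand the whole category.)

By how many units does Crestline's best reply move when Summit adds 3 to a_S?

2

Expanding Crestline's payoff: 58a_C + 4a_Sa_C − 3a_C².
∂π/∂a_C = 58 + 4a_S − 6a_C = 0, so a_C = 29/3 + (2/3)a_S.
The reaction-function slope is 2/3, so a 3-unit rise in a_S moves a_C by 2/3 × 3 = 2. Crestline's best response rises — the actions are strategic complements.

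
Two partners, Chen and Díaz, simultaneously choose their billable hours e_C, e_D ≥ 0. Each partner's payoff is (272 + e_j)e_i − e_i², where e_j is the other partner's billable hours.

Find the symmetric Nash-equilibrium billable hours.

272

Chen's payoff is (272 + e_D)e_C − e_C².
∂π/∂e_C = 272 + e_D − 2e_C = 0, so e_C = 136 + 0.5e_D.
By symmetry e_D = e_C; substituting into the reaction function, 0.5e_C = 136 and e_C = 272.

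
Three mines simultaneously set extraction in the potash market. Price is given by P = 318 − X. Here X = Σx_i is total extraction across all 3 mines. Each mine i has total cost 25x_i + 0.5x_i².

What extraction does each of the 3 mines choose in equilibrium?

A representative mine's profit is π_i = x_i(318 − X) − 25x_i − 0.5x_i², with X = x_i + Σ_{j≠i} x_j.
First-order condition: 293 − 3x_i − Σ_{j≠i} x_j = 0.
In a symmetric equilibrium every mine chooses the same x, so Σ_{j≠i} x_j = 2x. The condition becomes 293 − 5x = 0, giving x = 293/5 = 58.6.

58.6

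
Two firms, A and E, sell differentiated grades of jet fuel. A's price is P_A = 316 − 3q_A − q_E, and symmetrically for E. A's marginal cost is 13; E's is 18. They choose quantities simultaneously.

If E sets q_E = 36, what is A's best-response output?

44.5

Firm A's profit: π = q_A(316 − 3q_A − q_E) − 13q_A.
∂π/∂q_A = 303 − 6q_A − q_E = 0 ⇒ q_A = 50.5 − (1/6)q_E.
At q_E = 36: q_A = 50.5 − (1/6)·36 = 44.5.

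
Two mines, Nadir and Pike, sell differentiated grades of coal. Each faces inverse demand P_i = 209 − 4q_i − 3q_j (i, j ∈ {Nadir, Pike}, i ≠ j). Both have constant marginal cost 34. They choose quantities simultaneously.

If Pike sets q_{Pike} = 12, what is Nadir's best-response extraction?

17.375

Mine Nadir's profit: π = q_{Nadir}(209 − 4q_{Nadir} − 3q_{Pike}) − 34q_{Nadir}.
∂π/∂q_{Nadir} = 175 − 8q_{Nadir} − 3q_{Pike} = 0 ⇒ q_{Nadir} = 21.875 − 0.375q_{Pike}.
At q_{Pike} = 12: q_{Nadir} = 21.875 − 0.375·12 = 17.375.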